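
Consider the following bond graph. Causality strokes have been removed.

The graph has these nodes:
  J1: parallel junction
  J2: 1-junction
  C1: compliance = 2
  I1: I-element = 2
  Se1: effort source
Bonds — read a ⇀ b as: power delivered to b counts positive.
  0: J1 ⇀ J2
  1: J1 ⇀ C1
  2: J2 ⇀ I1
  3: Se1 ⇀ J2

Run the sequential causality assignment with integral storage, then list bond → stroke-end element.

#0 stroke→J2
#1 stroke→J1
#2 stroke→I1
#3 stroke→J2

β3 →J2  (Se1 (Se) sets effort on bond)
β1 →J1  (prefer integral on C1)
β0 →J2  (common-e at J1 fixed by 1)
β2 →I1  (only one flow-in slot at J2)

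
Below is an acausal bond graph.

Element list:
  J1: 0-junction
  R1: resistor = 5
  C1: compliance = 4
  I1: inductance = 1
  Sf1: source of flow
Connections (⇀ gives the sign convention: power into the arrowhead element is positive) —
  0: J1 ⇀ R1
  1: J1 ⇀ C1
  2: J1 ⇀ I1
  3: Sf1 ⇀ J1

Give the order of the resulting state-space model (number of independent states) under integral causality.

β3 stroke at Sf1  (Sf1 fixes flow; stroke at Sf1)
β1 stroke at J1  (C1 outputs effort q/C1)
β0 stroke at R1  (0-jn J1 has e-setter on 1)
β2 stroke at I1  (J1: bond 1 brought effort, rest push out)

2  (C1, I1 all integral)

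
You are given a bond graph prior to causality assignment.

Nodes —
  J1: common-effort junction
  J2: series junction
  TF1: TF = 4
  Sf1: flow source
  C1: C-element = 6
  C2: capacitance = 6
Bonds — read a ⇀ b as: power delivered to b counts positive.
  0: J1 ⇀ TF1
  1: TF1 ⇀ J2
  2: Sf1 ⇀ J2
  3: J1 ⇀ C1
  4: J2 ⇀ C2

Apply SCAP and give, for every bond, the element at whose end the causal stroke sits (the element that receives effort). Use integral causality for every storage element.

b2 →Sf1  (Sf1 (Sf) sets flow on bond)
b1 →J2  (J2 flow already set via bond 2)
b4 →J2  (1-jn J2 has f-setter on 2)
b0 →TF1  (TF TF1: opposite of bond 1)
b3 →J1  (only one effort-in slot at J1)

bond 0 →TF1
bond 1 →J2
bond 2 →Sf1
bond 3 →J1
bond 4 →J2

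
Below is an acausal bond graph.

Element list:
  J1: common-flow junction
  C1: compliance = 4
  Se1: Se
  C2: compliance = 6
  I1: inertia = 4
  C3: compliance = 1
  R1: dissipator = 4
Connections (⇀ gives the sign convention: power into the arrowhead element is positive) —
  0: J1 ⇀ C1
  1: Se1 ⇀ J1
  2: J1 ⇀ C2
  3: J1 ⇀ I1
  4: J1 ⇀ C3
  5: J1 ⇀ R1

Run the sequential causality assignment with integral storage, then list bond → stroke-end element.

#1 →J1  (Se1 fixes effort; stroke away)
#0 →J1  (C1: C, integral causality)
#2 →J1  (C2 outputs effort q/C2)
#3 →I1  (prefer integral on I1)
#4 →J1  (J1 flow already set via bond 3)
#5 →J1  (common-f at J1 fixed by 3)

b0 stroke at J1
b1 stroke at J1
b2 stroke at J1
b3 stroke at I1
b4 stroke at J1
b5 stroke at J1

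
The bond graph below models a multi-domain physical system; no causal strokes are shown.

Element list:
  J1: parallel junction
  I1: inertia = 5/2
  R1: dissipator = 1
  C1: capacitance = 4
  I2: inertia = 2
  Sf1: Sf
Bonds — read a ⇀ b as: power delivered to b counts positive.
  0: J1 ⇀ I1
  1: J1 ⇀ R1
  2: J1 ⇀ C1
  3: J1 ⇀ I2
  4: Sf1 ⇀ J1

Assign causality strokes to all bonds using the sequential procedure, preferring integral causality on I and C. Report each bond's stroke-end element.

#0 |I1
#1 |R1
#2 |J1
#3 |I2
#4 |Sf1

b4 |Sf1  (Sf1 fixes flow; stroke at Sf1)
b0 |I1  (prefer integral on I1)
b2 |J1  (C1 integral (e out))
b1 |R1  (0-jn J1 has e-setter on 2)
b3 |I2  (common-e at J1 fixed by 2)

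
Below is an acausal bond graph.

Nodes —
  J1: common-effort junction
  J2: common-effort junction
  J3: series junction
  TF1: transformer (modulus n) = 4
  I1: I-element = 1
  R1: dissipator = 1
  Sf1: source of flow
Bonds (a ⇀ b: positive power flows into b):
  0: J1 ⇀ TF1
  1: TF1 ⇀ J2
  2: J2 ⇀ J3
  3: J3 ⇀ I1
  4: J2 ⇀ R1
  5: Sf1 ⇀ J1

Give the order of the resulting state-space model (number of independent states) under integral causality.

#5 →Sf1  (Sf1 fixes flow; stroke at Sf1)
#0 →J1  (only one effort-in slot at J1)
#1 →TF1  (TF1: transformer flips bond 0)
#3 →I1  (I1: I, integral causality)
#2 →J3  (J3: bond 3 brought flow, rest push out)
#4 →J2  (J2 needs exactly one e-in)

1  (I1 all integral)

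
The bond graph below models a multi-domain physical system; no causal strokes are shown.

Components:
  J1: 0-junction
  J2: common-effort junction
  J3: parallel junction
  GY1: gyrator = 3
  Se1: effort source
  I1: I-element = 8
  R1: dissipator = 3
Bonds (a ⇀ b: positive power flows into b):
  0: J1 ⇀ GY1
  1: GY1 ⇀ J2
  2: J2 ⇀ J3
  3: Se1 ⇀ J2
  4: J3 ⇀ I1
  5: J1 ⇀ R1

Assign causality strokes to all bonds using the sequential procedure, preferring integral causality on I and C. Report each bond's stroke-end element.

b3 stroke→J2  (Se1: effort source, stroke at far end)
b1 stroke→GY1  (common-e at J2 fixed by 3)
b2 stroke→J3  (J2 effort already set via bond 3)
b4 stroke→I1  (0-jn J3 has e-setter on 2)
b0 stroke→GY1  (through GY1, causality inverts; strokes same side of GY1)
b5 stroke→J1  (only one effort-in slot at J1)

b0 stroke→GY1
b1 stroke→GY1
b2 stroke→J3
b3 stroke→J2
b4 stroke→I1
b5 stroke→J1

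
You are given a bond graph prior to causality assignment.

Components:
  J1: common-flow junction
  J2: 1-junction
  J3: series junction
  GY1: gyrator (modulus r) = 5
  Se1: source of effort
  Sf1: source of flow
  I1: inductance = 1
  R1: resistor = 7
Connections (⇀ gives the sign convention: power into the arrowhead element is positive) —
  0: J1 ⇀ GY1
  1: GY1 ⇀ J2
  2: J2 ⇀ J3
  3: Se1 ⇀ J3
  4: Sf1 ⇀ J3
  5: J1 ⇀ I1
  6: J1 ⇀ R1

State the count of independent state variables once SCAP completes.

#3 →J3  (Se1 (Se) sets effort on bond)
#4 →Sf1  (Sf1 fixes flow; stroke at Sf1)
#2 →J3  (common-f at J3 fixed by 4)
#1 →J2  (J2 flow already set via bond 2)
#0 →J1  (GY GY1: same side as bond 1)
#5 →I1  (I1 integral (f out))
#6 →J1  (J1 flow already set via bond 5)

1  (I1 all integral)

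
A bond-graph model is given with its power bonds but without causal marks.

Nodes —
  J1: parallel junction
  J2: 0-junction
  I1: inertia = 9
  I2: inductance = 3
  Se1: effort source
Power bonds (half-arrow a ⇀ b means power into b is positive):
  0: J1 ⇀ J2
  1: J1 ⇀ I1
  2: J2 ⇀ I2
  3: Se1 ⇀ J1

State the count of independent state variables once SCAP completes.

2  (I1, I2 all integral)

β3 |J1  (source Se1 imposes e)
β0 |J2  (common-e at J1 fixed by 3)
β1 |I1  (0-jn J1 has e-setter on 3)
β2 |I2  (J2 effort already set via bond 0)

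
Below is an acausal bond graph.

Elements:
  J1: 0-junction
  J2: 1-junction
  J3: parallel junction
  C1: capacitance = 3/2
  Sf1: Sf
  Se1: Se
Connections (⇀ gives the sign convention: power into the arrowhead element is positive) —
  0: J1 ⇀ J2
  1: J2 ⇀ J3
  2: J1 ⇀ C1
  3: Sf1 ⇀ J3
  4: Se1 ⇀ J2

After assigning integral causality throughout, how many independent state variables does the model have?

1  (C1 all integral)

β3 stroke at Sf1  (Sf1 fixes flow; stroke at Sf1)
β4 stroke at J2  (source Se1 imposes e)
β1 stroke at J3  (only one effort-in slot at J3)
β0 stroke at J2  (common-f at J2 fixed by 1)
β2 stroke at J1  (closing 0-jn rule on J1)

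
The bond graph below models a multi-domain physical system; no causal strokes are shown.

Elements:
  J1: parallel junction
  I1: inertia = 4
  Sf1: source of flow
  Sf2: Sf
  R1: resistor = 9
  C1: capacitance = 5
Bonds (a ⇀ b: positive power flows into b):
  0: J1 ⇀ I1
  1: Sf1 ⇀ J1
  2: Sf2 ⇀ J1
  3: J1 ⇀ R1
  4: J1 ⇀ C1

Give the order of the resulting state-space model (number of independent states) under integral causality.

2  (C1, I1 all integral)

bond 1 stroke at Sf1  (Sf1: flow source, stroke at near end)
bond 2 stroke at Sf2  (Sf2 (Sf) sets flow on bond)
bond 0 stroke at I1  (prefer integral on I1)
bond 4 stroke at J1  (C1 integral (e out))
bond 3 stroke at R1  (common-e at J1 fixed by 4)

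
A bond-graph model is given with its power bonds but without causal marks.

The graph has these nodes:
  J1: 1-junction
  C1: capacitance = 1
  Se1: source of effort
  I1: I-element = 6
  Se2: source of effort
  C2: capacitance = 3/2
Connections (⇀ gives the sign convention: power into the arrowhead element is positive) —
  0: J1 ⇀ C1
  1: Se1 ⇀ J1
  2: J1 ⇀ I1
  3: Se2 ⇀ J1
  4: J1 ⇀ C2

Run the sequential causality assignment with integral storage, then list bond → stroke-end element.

#1 →J1  (Se1 (Se) sets effort on bond)
#3 →J1  (Se2 fixes effort; stroke away)
#0 →J1  (prefer integral on C1)
#2 →I1  (prefer integral on I1)
#4 →J1  (common-f at J1 fixed by 2)

b0 stroke at J1
b1 stroke at J1
b2 stroke at I1
b3 stroke at J1
b4 stroke at J1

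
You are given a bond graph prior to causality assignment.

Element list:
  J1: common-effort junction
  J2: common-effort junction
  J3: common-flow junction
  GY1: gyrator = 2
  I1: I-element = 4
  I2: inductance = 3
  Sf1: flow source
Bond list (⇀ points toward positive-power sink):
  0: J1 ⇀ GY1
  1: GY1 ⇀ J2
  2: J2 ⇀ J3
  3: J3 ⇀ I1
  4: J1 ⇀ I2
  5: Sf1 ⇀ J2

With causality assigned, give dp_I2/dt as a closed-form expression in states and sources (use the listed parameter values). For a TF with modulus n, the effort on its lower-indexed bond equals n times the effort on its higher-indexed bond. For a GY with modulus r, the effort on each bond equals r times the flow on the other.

#5 stroke→Sf1  (Sf1 (Sf) sets flow on bond)
#3 stroke→I1  (I1 integral (f out))
#2 stroke→J3  (1-jn J3 has f-setter on 3)
#1 stroke→J2  (J2: last free bond brings effort in)
#0 stroke→J1  (through GY1, causality inverts; strokes same side of GY1)
#4 stroke→I2  (J1 effort already set via bond 0)

dp_I2/dt = -2*F_Sf1 + p_I1/2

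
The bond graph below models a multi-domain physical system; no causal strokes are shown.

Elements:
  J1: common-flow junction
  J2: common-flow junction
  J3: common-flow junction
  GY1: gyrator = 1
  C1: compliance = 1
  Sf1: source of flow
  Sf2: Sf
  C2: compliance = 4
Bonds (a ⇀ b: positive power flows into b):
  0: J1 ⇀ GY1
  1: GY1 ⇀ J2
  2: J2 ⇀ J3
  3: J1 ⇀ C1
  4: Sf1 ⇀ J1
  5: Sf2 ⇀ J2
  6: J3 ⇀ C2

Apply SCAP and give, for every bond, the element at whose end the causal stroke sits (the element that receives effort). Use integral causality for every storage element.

bond 4 →Sf1  (source Sf1 imposes f)
bond 5 →Sf2  (Sf2 (Sf) sets flow on bond)
bond 0 →J1  (J1 flow already set via bond 4)
bond 3 →J1  (J1: bond 4 brought flow, rest push out)
bond 1 →J2  (J2 flow already set via bond 5)
bond 2 →J2  (1-jn J2 has f-setter on 5)
bond 6 →J3  (J3 flow already set via bond 2)

#0 |J1
#1 |J2
#2 |J2
#3 |J1
#4 |Sf1
#5 |Sf2
#6 |J3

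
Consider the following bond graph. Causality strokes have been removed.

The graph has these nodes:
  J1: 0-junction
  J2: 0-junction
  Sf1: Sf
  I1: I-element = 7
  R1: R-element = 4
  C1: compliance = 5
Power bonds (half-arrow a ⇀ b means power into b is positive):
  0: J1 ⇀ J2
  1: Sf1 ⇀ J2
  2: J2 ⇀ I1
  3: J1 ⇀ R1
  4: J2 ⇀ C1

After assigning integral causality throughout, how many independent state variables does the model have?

2  (C1, I1 all integral)

β1 stroke→Sf1  (source Sf1 imposes f)
β2 stroke→I1  (I1 integral (f out))
β4 stroke→J2  (C1 integral (e out))
β0 stroke→J1  (J2 effort already set via bond 4)
β3 stroke→R1  (common-e at J1 fixed by 0)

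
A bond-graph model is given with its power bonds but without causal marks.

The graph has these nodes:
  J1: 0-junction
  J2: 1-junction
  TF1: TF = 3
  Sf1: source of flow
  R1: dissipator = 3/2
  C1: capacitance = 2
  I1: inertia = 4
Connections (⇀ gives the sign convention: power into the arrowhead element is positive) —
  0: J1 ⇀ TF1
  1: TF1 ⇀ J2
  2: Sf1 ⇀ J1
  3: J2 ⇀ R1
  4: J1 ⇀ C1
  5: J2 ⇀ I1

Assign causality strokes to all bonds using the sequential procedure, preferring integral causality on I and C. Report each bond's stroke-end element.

bond 0 stroke→TF1
bond 1 stroke→J2
bond 2 stroke→Sf1
bond 3 stroke→J2
bond 4 stroke→J1
bond 5 stroke→I1

#2 stroke at Sf1  (source Sf1 imposes f)
#4 stroke at J1  (prefer integral on C1)
#0 stroke at TF1  (J1: bond 4 brought effort, rest push out)
#1 stroke at J2  (TF1 one-in-one-out from 0)
#5 stroke at I1  (prefer integral on I1)
#3 stroke at J2  (1-jn J2 has f-setter on 5)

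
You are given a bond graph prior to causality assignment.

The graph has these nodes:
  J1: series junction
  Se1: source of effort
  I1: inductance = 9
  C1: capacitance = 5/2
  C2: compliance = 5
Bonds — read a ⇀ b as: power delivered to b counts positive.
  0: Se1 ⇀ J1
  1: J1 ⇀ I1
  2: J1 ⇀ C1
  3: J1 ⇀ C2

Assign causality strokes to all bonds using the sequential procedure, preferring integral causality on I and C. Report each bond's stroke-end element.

b0 stroke at J1  (source Se1 imposes e)
b1 stroke at I1  (prefer integral on I1)
b2 stroke at J1  (J1 flow already set via bond 1)
b3 stroke at J1  (J1: bond 1 brought flow, rest push out)

bond 0 →J1
bond 1 →I1
bond 2 →J1
bond 3 →J1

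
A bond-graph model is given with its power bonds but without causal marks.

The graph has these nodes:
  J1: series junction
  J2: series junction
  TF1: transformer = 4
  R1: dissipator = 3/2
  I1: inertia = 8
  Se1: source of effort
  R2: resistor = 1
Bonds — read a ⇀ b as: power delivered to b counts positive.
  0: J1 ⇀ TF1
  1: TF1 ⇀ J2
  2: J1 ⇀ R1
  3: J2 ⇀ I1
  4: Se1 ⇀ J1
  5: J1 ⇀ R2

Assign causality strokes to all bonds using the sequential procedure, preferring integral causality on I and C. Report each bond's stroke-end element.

β0 stroke at TF1
β1 stroke at J2
β2 stroke at J1
β3 stroke at I1
β4 stroke at J1
β5 stroke at J1

bond 4 stroke at J1  (source Se1 imposes e)
bond 3 stroke at I1  (I1: I, integral causality)
bond 1 stroke at J2  (J2 flow already set via bond 3)
bond 0 stroke at TF1  (TF1: transformer flips bond 1)
bond 2 stroke at J1  (common-f at J1 fixed by 0)
bond 5 stroke at J1  (J1: bond 0 brought flow, rest push out)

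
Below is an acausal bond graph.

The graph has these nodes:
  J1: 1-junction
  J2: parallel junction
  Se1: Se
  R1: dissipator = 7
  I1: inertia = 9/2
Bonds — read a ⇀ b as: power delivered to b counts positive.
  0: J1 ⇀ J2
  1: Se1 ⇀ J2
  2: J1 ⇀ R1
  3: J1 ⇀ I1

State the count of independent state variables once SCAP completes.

1  (I1 all integral)

#1 stroke at J2  (source Se1 imposes e)
#0 stroke at J1  (0-jn J2 has e-setter on 1)
#3 stroke at I1  (I1 integral (f out))
#2 stroke at J1  (J1: bond 3 brought flow, rest push out)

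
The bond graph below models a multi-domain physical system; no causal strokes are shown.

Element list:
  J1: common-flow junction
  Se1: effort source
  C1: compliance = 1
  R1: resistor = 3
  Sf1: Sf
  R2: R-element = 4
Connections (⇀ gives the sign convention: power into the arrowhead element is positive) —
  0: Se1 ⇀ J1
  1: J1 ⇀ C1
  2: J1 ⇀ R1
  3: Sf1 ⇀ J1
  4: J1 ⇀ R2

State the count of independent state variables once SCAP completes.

b0 |J1  (Se1 fixes effort; stroke away)
b3 |Sf1  (Sf1 (Sf) sets flow on bond)
b1 |J1  (J1: bond 3 brought flow, rest push out)
b2 |J1  (1-jn J1 has f-setter on 3)
b4 |J1  (1-jn J1 has f-setter on 3)

1  (C1 all integral)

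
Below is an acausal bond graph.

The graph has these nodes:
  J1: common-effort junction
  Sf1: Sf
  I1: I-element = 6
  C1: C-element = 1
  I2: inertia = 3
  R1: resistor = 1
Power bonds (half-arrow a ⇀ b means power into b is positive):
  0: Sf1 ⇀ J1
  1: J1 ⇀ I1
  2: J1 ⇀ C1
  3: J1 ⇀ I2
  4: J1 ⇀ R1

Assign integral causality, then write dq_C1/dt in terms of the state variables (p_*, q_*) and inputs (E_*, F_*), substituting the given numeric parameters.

β0 stroke at Sf1  (Sf1 (Sf) sets flow on bond)
β1 stroke at I1  (I1 outputs flow p/I1)
β2 stroke at J1  (C1: C, integral causality)
β3 stroke at I2  (common-e at J1 fixed by 2)
β4 stroke at R1  (0-jn J1 has e-setter on 2)

dq_C1/dt = F_Sf1 - p_I1/6 - p_I2/3 - q_C1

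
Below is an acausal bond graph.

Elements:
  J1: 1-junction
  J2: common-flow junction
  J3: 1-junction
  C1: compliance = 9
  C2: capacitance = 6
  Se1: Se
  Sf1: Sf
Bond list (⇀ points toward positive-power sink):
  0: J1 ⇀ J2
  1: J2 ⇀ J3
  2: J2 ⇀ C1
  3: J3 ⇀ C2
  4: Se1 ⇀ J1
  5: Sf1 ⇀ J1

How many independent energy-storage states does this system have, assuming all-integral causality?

2  (C1, C2 all integral)

β4 |J1  (source Se1 imposes e)
β5 |Sf1  (source Sf1 imposes f)
β0 |J1  (1-jn J1 has f-setter on 5)
β1 |J2  (common-f at J2 fixed by 0)
β2 |J2  (J2 flow already set via bond 0)
β3 |J3  (1-jn J3 has f-setter on 1)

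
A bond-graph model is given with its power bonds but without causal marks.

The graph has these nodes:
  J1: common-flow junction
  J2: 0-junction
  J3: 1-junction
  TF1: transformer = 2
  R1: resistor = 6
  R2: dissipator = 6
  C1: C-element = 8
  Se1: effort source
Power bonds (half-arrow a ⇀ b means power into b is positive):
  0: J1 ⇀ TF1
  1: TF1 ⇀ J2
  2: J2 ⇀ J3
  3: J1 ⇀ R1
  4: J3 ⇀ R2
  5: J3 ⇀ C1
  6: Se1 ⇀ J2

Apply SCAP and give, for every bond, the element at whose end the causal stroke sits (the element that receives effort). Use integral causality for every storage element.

β0 stroke→J1
β1 stroke→TF1
β2 stroke→J3
β3 stroke→R1
β4 stroke→R2
β5 stroke→J3
β6 stroke→J2

β6 →J2  (Se1 fixes effort; stroke away)
β1 →TF1  (0-jn J2 has e-setter on 6)
β2 →J3  (J2: bond 6 brought effort, rest push out)
β0 →J1  (TF1 one-in-one-out from 1)
β3 →R1  (closing 1-jn rule on J1)
β5 →J3  (C1 integral (e out))
β4 →R2  (J3: last free bond brings flow in)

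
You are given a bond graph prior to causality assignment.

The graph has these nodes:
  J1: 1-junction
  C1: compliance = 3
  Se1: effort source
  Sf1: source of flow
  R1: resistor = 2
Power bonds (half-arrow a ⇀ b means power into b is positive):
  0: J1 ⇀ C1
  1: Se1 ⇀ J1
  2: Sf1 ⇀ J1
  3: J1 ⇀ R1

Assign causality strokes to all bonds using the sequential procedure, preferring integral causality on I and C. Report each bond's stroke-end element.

bond 0 →J1
bond 1 →J1
bond 2 →Sf1
bond 3 →J1

bond 1 stroke at J1  (Se1 (Se) sets effort on bond)
bond 2 stroke at Sf1  (Sf1 fixes flow; stroke at Sf1)
bond 0 stroke at J1  (common-f at J1 fixed by 2)
bond 3 stroke at J1  (J1: bond 2 brought flow, rest push out)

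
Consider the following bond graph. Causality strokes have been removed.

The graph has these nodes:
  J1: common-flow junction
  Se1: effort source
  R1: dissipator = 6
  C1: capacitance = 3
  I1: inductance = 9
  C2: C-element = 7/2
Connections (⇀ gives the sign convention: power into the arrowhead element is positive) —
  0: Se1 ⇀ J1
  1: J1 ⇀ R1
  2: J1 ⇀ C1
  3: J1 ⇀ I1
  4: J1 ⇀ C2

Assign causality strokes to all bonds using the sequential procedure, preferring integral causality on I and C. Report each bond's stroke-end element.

bond 0 |J1
bond 1 |J1
bond 2 |J1
bond 3 |I1
bond 4 |J1

b0 |J1  (Se1 fixes effort; stroke away)
b2 |J1  (C1 outputs effort q/C1)
b3 |I1  (prefer integral on I1)
b1 |J1  (J1 flow already set via bond 3)
b4 |J1  (J1: bond 3 brought flow, rest push out)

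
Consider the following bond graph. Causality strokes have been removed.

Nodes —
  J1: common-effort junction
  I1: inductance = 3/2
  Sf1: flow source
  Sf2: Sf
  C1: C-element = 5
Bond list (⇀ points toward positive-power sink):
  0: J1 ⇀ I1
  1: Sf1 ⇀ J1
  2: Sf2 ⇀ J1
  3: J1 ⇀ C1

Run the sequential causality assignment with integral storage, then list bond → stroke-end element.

#1 stroke→Sf1  (Sf1 fixes flow; stroke at Sf1)
#2 stroke→Sf2  (source Sf2 imposes f)
#0 stroke→I1  (prefer integral on I1)
#3 stroke→J1  (J1 needs exactly one e-in)

β0 →I1
β1 →Sf1
β2 →Sf2
β3 →J1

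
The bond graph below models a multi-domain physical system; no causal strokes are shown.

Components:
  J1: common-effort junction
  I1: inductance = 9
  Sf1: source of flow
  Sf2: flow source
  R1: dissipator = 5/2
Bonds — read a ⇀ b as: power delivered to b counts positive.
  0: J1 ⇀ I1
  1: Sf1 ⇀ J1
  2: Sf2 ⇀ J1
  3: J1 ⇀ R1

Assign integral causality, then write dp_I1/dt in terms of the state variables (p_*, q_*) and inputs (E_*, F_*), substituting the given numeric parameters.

dp_I1/dt = 5*F_Sf1/2 + 5*F_Sf2/2 - 5*p_I1/18

bond 1 stroke at Sf1  (source Sf1 imposes f)
bond 2 stroke at Sf2  (Sf2 (Sf) sets flow on bond)
bond 0 stroke at I1  (I1: I, integral causality)
bond 3 stroke at J1  (J1 needs exactly one e-in)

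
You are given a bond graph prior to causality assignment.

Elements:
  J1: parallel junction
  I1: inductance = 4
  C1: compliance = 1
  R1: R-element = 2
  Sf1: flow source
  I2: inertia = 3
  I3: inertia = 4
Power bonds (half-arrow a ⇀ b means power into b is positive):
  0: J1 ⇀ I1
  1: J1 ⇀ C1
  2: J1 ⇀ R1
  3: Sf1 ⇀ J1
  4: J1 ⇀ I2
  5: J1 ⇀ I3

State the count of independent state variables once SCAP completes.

bond 3 |Sf1  (Sf1: flow source, stroke at near end)
bond 0 |I1  (I1: I, integral causality)
bond 1 |J1  (C1 integral (e out))
bond 2 |R1  (common-e at J1 fixed by 1)
bond 4 |I2  (0-jn J1 has e-setter on 1)
bond 5 |I3  (J1 effort already set via bond 1)

4  (C1, I1, I2, I3 all integral)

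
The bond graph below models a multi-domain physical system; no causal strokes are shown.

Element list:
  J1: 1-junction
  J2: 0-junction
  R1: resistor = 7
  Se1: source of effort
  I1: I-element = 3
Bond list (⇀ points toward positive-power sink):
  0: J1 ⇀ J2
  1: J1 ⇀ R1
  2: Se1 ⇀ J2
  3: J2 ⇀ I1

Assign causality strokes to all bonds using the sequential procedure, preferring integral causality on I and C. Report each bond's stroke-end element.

β0 →J1
β1 →R1
β2 →J2
β3 →I1

b2 |J2  (source Se1 imposes e)
b0 |J1  (J2 effort already set via bond 2)
b3 |I1  (common-e at J2 fixed by 2)
b1 |R1  (closing 1-jn rule on J1)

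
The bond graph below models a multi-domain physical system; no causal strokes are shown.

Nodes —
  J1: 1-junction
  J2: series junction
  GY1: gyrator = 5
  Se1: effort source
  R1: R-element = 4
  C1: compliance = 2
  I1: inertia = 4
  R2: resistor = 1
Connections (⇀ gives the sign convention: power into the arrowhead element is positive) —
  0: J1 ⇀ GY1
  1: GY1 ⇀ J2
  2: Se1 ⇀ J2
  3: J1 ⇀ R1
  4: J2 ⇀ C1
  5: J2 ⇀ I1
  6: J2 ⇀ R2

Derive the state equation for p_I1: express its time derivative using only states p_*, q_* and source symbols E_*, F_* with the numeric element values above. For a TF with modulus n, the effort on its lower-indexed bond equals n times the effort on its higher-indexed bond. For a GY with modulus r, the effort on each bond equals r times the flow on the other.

dp_I1/dt = E_Se1 - 29*p_I1/16 - q_C1/2

β2 stroke→J2  (Se1: effort source, stroke at far end)
β4 stroke→J2  (C1 integral (e out))
β5 stroke→I1  (I1 outputs flow p/I1)
β1 stroke→J2  (1-jn J2 has f-setter on 5)
β6 stroke→J2  (common-f at J2 fixed by 5)
β0 stroke→J1  (GY GY1: same side as bond 1)
β3 stroke→R1  (J1: last free bond brings flow in)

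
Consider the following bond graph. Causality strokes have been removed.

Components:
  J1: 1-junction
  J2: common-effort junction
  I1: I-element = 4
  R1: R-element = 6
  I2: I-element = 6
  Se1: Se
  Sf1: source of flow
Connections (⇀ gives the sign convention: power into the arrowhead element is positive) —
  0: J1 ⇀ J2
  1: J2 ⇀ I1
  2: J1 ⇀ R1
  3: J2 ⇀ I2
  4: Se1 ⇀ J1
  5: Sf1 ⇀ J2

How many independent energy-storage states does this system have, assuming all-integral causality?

bond 4 stroke→J1  (Se1 (Se) sets effort on bond)
bond 5 stroke→Sf1  (source Sf1 imposes f)
bond 1 stroke→I1  (I1: I, integral causality)
bond 3 stroke→I2  (prefer integral on I2)
bond 0 stroke→J2  (J2: last free bond brings effort in)
bond 2 stroke→J1  (common-f at J1 fixed by 0)

2  (I1, I2 all integral)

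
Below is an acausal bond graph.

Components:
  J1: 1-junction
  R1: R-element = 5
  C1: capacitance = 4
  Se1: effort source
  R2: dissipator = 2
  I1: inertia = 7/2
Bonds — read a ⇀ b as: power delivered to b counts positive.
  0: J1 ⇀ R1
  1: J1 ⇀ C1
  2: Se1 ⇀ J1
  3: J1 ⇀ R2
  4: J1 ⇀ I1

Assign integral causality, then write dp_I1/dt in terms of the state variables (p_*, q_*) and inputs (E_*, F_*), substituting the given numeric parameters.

dp_I1/dt = E_Se1 - 2*p_I1 - q_C1/4

b2 |J1  (Se1: effort source, stroke at far end)
b1 |J1  (C1 outputs effort q/C1)
b4 |I1  (I1 outputs flow p/I1)
b0 |J1  (common-f at J1 fixed by 4)
b3 |J1  (common-f at J1 fixed by 4)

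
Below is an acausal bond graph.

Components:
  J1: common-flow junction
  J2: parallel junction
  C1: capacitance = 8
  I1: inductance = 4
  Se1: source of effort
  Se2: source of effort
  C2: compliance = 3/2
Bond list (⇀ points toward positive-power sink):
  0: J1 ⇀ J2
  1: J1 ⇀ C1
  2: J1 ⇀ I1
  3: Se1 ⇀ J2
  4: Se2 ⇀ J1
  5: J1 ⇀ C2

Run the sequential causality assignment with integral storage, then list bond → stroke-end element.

#3 stroke→J2  (Se1 fixes effort; stroke away)
#4 stroke→J1  (Se2 fixes effort; stroke away)
#0 stroke→J1  (0-jn J2 has e-setter on 3)
#1 stroke→J1  (prefer integral on C1)
#2 stroke→I1  (I1 integral (f out))
#5 stroke→J1  (J1 flow already set via bond 2)

#0 →J1
#1 →J1
#2 →I1
#3 →J2
#4 →J1
#5 →J1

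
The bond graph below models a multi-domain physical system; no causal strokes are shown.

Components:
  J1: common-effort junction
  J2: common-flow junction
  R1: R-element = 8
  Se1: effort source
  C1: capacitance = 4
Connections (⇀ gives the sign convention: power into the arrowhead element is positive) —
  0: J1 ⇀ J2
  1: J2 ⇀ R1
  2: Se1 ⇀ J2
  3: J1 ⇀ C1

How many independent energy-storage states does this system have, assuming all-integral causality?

1  (C1 all integral)

#2 |J2  (Se1 fixes effort; stroke away)
#3 |J1  (C1: C, integral causality)
#0 |J2  (common-e at J1 fixed by 3)
#1 |R1  (J2: last free bond brings flow in)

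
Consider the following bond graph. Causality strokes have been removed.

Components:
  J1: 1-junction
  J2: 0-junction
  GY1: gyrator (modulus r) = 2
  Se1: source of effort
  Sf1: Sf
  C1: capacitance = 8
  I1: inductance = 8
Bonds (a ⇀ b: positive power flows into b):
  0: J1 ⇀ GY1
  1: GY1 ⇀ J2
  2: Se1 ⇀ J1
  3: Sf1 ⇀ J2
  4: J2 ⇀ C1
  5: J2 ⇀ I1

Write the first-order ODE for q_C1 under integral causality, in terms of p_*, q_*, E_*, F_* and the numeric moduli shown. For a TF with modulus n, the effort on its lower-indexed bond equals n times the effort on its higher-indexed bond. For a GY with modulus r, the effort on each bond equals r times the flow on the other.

β2 stroke at J1  (Se1: effort source, stroke at far end)
β3 stroke at Sf1  (source Sf1 imposes f)
β0 stroke at GY1  (J1: last free bond brings flow in)
β1 stroke at GY1  (through GY1, causality inverts; strokes same side of GY1)
β4 stroke at J2  (prefer integral on C1)
β5 stroke at I1  (J2: bond 4 brought effort, rest push out)

dq_C1/dt = E_Se1/2 + F_Sf1 - p_I1/8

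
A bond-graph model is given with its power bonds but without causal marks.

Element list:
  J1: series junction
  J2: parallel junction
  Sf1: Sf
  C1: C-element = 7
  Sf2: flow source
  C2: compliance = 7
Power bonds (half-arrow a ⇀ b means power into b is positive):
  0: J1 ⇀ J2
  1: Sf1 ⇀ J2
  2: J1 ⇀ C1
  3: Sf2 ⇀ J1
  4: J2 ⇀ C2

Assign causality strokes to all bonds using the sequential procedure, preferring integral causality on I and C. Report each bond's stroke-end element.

bond 0 →J1
bond 1 →Sf1
bond 2 →J1
bond 3 →Sf2
bond 4 →J2

bond 1 stroke at Sf1  (Sf1 (Sf) sets flow on bond)
bond 3 stroke at Sf2  (Sf2: flow source, stroke at near end)
bond 0 stroke at J1  (1-jn J1 has f-setter on 3)
bond 2 stroke at J1  (J1: bond 3 brought flow, rest push out)
bond 4 stroke at J2  (J2 needs exactly one e-in)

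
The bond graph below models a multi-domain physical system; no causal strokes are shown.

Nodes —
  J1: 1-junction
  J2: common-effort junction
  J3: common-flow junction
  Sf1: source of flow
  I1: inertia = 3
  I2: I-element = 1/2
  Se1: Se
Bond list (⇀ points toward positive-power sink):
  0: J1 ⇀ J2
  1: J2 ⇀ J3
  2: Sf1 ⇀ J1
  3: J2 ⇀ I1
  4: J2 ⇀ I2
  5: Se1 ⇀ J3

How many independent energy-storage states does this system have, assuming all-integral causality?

#2 →Sf1  (source Sf1 imposes f)
#5 →J3  (Se1 fixes effort; stroke away)
#0 →J1  (1-jn J1 has f-setter on 2)
#1 →J2  (closing 1-jn rule on J3)
#3 →I1  (J2: bond 1 brought effort, rest push out)
#4 →I2  (J2: bond 1 brought effort, rest push out)

2  (I1, I2 all integral)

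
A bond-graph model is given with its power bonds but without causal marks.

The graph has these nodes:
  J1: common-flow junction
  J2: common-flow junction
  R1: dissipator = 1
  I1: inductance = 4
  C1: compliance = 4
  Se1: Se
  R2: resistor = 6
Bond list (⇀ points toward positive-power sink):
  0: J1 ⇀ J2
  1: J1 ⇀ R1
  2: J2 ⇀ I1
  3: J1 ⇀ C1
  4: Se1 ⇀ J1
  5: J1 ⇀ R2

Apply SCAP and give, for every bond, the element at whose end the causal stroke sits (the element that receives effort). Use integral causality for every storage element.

#4 →J1  (Se1: effort source, stroke at far end)
#2 →I1  (I1 outputs flow p/I1)
#0 →J2  (common-f at J2 fixed by 2)
#1 →J1  (common-f at J1 fixed by 0)
#3 →J1  (common-f at J1 fixed by 0)
#5 →J1  (common-f at J1 fixed by 0)

#0 stroke at J2
#1 stroke at J1
#2 stroke at I1
#3 stroke at J1
#4 stroke at J1
#5 stroke at J1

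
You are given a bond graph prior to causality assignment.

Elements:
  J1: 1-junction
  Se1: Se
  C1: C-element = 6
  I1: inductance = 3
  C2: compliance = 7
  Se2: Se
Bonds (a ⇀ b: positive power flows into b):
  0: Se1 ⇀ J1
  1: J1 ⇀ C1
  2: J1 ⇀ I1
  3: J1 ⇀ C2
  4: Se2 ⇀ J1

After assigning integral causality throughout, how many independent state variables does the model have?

bond 0 |J1  (source Se1 imposes e)
bond 4 |J1  (Se2 fixes effort; stroke away)
bond 1 |J1  (C1 integral (e out))
bond 2 |I1  (I1 outputs flow p/I1)
bond 3 |J1  (J1: bond 2 brought flow, rest push out)

3  (C1, C2, I1 all integral)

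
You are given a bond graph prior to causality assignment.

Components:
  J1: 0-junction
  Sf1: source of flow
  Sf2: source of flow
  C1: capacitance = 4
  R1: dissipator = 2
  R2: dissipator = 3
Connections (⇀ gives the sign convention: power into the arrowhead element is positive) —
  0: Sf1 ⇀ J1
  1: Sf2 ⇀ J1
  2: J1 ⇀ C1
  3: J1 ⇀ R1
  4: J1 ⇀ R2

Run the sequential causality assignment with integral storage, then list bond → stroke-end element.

β0 |Sf1  (Sf1: flow source, stroke at near end)
β1 |Sf2  (Sf2: flow source, stroke at near end)
β2 |J1  (prefer integral on C1)
β3 |R1  (common-e at J1 fixed by 2)
β4 |R2  (J1: bond 2 brought effort, rest push out)

b0 →Sf1
b1 →Sf2
b2 →J1
b3 →R1
b4 →R2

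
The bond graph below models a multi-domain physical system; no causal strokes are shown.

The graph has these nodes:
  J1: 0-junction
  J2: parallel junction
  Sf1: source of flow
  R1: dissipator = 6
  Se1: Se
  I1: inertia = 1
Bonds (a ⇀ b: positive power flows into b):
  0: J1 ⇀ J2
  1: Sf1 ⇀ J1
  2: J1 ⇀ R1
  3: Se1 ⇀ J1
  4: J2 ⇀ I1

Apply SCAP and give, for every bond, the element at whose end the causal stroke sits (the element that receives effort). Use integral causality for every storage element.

#0 stroke→J2
#1 stroke→Sf1
#2 stroke→R1
#3 stroke→J1
#4 stroke→I1

bond 1 stroke→Sf1  (Sf1 (Sf) sets flow on bond)
bond 3 stroke→J1  (Se1 fixes effort; stroke away)
bond 0 stroke→J2  (J1 effort already set via bond 3)
bond 2 stroke→R1  (J1 effort already set via bond 3)
bond 4 stroke→I1  (J2 effort already set via bond 0)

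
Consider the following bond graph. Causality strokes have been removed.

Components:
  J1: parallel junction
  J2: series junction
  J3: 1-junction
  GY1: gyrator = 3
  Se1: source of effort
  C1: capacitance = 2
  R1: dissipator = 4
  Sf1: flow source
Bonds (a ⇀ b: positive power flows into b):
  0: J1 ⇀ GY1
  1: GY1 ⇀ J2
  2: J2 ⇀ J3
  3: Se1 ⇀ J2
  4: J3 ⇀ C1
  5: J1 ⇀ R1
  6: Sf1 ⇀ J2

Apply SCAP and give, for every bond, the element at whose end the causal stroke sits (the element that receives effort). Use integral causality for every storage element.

#0 |J1
#1 |J2
#2 |J2
#3 |J2
#4 |J3
#5 |R1
#6 |Sf1

bond 3 stroke at J2  (Se1 fixes effort; stroke away)
bond 6 stroke at Sf1  (Sf1 (Sf) sets flow on bond)
bond 1 stroke at J2  (1-jn J2 has f-setter on 6)
bond 2 stroke at J2  (J2 flow already set via bond 6)
bond 4 stroke at J3  (common-f at J3 fixed by 2)
bond 0 stroke at J1  (through GY1, causality inverts; strokes same side of GY1)
bond 5 stroke at R1  (0-jn J1 has e-setter on 0)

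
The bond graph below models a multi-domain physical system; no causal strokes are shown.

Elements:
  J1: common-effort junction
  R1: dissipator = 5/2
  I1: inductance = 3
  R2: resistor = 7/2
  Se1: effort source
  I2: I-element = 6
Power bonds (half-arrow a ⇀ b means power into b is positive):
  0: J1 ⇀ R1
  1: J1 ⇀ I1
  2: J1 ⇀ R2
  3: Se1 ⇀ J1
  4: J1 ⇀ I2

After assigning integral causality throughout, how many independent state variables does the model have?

bond 3 |J1  (source Se1 imposes e)
bond 0 |R1  (J1: bond 3 brought effort, rest push out)
bond 1 |I1  (J1: bond 3 brought effort, rest push out)
bond 2 |R2  (J1: bond 3 brought effort, rest push out)
bond 4 |I2  (J1: bond 3 brought effort, rest push out)

2  (I1, I2 all integral)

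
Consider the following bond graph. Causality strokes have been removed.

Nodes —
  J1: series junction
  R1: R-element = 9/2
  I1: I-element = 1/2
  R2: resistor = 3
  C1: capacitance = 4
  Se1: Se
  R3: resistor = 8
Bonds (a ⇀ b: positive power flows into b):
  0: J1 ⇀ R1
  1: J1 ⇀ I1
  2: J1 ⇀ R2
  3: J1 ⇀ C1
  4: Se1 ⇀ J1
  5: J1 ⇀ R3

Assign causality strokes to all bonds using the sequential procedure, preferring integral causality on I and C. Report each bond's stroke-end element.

#0 |J1
#1 |I1
#2 |J1
#3 |J1
#4 |J1
#5 |J1

#4 stroke at J1  (source Se1 imposes e)
#1 stroke at I1  (I1 outputs flow p/I1)
#0 stroke at J1  (J1: bond 1 brought flow, rest push out)
#2 stroke at J1  (1-jn J1 has f-setter on 1)
#3 stroke at J1  (1-jn J1 has f-setter on 1)
#5 stroke at J1  (1-jn J1 has f-setter on 1)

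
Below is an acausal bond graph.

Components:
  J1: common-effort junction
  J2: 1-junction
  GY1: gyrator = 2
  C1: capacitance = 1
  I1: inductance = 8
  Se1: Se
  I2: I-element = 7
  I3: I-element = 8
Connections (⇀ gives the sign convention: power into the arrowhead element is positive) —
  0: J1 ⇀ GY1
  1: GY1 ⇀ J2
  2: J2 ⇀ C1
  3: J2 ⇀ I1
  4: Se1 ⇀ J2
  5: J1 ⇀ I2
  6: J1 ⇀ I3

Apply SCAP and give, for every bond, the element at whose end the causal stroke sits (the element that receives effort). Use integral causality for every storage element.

#4 stroke at J2  (Se1: effort source, stroke at far end)
#2 stroke at J2  (C1 integral (e out))
#3 stroke at I1  (I1 integral (f out))
#1 stroke at J2  (1-jn J2 has f-setter on 3)
#0 stroke at J1  (GY1: gyrator matches bond 1)
#5 stroke at I2  (common-e at J1 fixed by 0)
#6 stroke at I3  (J1: bond 0 brought effort, rest push out)

bond 0 stroke at J1
bond 1 stroke at J2
bond 2 stroke at J2
bond 3 stroke at I1
bond 4 stroke at J2
bond 5 stroke at I2
bond 6 stroke at I3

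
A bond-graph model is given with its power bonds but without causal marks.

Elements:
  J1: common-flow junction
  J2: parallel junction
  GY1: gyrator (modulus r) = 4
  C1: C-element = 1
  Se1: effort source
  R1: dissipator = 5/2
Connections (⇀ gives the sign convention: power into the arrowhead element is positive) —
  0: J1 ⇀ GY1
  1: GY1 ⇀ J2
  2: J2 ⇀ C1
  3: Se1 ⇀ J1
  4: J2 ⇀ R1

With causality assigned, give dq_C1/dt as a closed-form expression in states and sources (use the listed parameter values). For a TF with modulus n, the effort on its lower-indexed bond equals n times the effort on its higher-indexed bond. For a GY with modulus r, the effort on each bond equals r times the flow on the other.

dq_C1/dt = E_Se1/4 - 2*q_C1/5

b3 stroke→J1  (source Se1 imposes e)
b0 stroke→GY1  (closing 1-jn rule on J1)
b1 stroke→GY1  (GY1: gyrator matches bond 0)
b2 stroke→J2  (C1: C, integral causality)
b4 stroke→R1  (J2 effort already set via bond 2)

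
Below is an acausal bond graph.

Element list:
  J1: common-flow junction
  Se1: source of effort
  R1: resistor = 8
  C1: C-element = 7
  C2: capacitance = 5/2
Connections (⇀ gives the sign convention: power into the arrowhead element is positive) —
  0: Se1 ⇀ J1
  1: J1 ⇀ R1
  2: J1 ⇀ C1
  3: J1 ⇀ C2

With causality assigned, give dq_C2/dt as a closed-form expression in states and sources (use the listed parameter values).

dq_C2/dt = E_Se1/8 - q_C1/56 - q_C2/20

β0 |J1  (Se1: effort source, stroke at far end)
β2 |J1  (C1 outputs effort q/C1)
β3 |J1  (prefer integral on C2)
β1 |R1  (J1 needs exactly one f-in)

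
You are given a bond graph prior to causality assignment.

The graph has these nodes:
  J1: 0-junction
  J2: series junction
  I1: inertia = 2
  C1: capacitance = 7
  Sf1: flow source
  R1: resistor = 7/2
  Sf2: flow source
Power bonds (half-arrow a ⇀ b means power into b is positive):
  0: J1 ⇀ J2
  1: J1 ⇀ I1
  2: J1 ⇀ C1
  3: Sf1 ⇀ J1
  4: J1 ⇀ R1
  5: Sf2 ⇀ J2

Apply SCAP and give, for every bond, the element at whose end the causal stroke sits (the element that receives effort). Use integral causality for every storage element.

bond 3 |Sf1  (Sf1 fixes flow; stroke at Sf1)
bond 5 |Sf2  (Sf2: flow source, stroke at near end)
bond 0 |J2  (common-f at J2 fixed by 5)
bond 1 |I1  (I1 integral (f out))
bond 2 |J1  (C1 outputs effort q/C1)
bond 4 |R1  (J1 effort already set via bond 2)

#0 |J2
#1 |I1
#2 |J1
#3 |Sf1
#4 |R1
#5 |Sf2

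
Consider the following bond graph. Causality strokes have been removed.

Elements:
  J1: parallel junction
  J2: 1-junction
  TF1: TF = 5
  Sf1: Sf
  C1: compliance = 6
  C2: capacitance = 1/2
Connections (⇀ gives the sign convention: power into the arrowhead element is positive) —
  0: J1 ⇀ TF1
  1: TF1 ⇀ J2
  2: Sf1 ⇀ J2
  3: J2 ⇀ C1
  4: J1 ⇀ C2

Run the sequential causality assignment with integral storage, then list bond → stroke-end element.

#0 stroke→TF1
#1 stroke→J2
#2 stroke→Sf1
#3 stroke→J2
#4 stroke→J1

#2 stroke at Sf1  (source Sf1 imposes f)
#1 stroke at J2  (J2 flow already set via bond 2)
#3 stroke at J2  (common-f at J2 fixed by 2)
#0 stroke at TF1  (through TF1, causality passes straight; one stroke at TF1)
#4 stroke at J1  (J1: last free bond brings effort in)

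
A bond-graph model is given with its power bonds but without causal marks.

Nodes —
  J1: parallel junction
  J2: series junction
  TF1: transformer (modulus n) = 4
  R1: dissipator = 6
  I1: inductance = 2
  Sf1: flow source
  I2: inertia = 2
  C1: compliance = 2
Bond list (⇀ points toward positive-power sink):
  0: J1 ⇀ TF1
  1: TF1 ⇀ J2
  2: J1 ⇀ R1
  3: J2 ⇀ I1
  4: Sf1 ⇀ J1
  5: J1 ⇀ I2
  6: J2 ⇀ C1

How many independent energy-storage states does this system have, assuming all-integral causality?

β4 →Sf1  (Sf1 fixes flow; stroke at Sf1)
β3 →I1  (I1 integral (f out))
β1 →J2  (J2 flow already set via bond 3)
β6 →J2  (J2: bond 3 brought flow, rest push out)
β0 →TF1  (through TF1, causality passes straight; one stroke at TF1)
β5 →I2  (I2 outputs flow p/I2)
β2 →J1  (only one effort-in slot at J1)

3  (C1, I1, I2 all integral)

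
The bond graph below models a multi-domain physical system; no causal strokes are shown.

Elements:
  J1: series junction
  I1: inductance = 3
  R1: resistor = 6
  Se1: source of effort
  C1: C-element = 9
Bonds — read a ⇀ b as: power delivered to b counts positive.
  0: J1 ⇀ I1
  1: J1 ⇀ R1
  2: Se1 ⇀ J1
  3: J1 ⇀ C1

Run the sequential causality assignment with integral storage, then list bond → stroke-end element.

β2 stroke→J1  (Se1: effort source, stroke at far end)
β0 stroke→I1  (I1: I, integral causality)
β1 stroke→J1  (J1 flow already set via bond 0)
β3 stroke→J1  (J1 flow already set via bond 0)

#0 stroke at I1
#1 stroke at J1
#2 stroke at J1
#3 stroke at J1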